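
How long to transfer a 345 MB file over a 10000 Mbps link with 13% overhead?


Effective throughput = 10000 * (1 - 13/100) = 8700 Mbps
File size in Mb = 345 * 8 = 2760 Mb
Time = 2760 / 8700
Time = 0.3172 seconds


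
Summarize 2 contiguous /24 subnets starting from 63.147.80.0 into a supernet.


Original prefix: /24
Number of subnets: 2 = 2^1
New prefix = 24 - 1 = 23
Supernet: 63.147.80.0/23


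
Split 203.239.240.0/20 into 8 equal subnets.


New prefix = 20 + 3 = 23
Each subnet has 512 addresses
  203.239.240.0/23
  203.239.242.0/23
  203.239.244.0/23
  203.239.246.0/23
  203.239.248.0/23
  203.239.250.0/23
  203.239.252.0/23
  203.239.254.0/23
Subnets: 203.239.240.0/23, 203.239.242.0/23, 203.239.244.0/23, 203.239.246.0/23, 203.239.248.0/23, 203.239.250.0/23, 203.239.252.0/23, 203.239.254.0/23


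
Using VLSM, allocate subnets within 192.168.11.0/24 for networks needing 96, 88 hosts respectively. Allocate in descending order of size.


96 hosts -> /25 (126 usable): 192.168.11.0/25
88 hosts -> /25 (126 usable): 192.168.11.128/25
Allocation: 192.168.11.0/25 (96 hosts, 126 usable); 192.168.11.128/25 (88 hosts, 126 usable)


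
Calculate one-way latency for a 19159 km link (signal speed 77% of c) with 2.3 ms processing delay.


Speed = 0.77 * 3e5 km/s = 231000 km/s
Propagation delay = 19159 / 231000 = 0.0829 s = 82.9394 ms
Processing delay = 2.3 ms
Total one-way latency = 85.2394 ms


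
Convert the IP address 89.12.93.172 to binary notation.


89 = 01011001
12 = 00001100
93 = 01011101
172 = 10101100
Binary: 01011001.00001100.01011101.10101100


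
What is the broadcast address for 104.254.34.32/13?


Network: 104.248.0.0/13
Host bits = 19
Set all host bits to 1:
Broadcast: 104.255.255.255


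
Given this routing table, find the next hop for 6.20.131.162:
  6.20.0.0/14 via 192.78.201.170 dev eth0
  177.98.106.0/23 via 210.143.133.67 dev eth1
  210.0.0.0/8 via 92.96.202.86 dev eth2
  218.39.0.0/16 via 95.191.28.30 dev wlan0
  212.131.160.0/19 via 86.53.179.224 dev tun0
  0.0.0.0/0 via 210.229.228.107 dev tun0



Longest prefix match for 6.20.131.162:
  /14 6.20.0.0: MATCH
  /23 177.98.106.0: no
  /8 210.0.0.0: no
  /16 218.39.0.0: no
  /19 212.131.160.0: no
  /0 0.0.0.0: MATCH
Selected: next-hop 192.78.201.170 via eth0 (matched /14)


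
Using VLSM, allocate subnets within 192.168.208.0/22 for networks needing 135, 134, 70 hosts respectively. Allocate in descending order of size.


135 hosts -> /24 (254 usable): 192.168.208.0/24
134 hosts -> /24 (254 usable): 192.168.209.0/24
70 hosts -> /25 (126 usable): 192.168.210.0/25
Allocation: 192.168.208.0/24 (135 hosts, 254 usable); 192.168.209.0/24 (134 hosts, 254 usable); 192.168.210.0/25 (70 hosts, 126 usable)


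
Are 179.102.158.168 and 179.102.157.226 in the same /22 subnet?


Mask: 255.255.252.0
179.102.158.168 AND mask = 179.102.156.0
179.102.157.226 AND mask = 179.102.156.0
Yes, same subnet (179.102.156.0)


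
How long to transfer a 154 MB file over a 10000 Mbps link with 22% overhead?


Effective throughput = 10000 * (1 - 22/100) = 7800 Mbps
File size in Mb = 154 * 8 = 1232 Mb
Time = 1232 / 7800
Time = 0.1579 seconds


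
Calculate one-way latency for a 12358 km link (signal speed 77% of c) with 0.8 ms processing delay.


Speed = 0.77 * 3e5 km/s = 231000 km/s
Propagation delay = 12358 / 231000 = 0.0535 s = 53.4978 ms
Processing delay = 0.8 ms
Total one-way latency = 54.2978 ms


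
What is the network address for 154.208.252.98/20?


IP:   10011010.11010000.11111100.01100010
Mask: 11111111.11111111.11110000.00000000
AND operation:
Net:  10011010.11010000.11110000.00000000
Network: 154.208.240.0/20


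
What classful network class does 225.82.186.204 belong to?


First octet: 225
Binary: 11100001
1110xxxx -> Class D (224-239)
Class D (multicast), default mask N/A


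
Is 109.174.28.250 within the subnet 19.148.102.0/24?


Subnet network: 19.148.102.0
Test IP AND mask: 109.174.28.0
No, 109.174.28.250 is not in 19.148.102.0/24


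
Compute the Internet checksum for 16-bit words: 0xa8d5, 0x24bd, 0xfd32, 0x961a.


Sum all words (with carry folding):
+ 0xa8d5 = 0xa8d5
+ 0x24bd = 0xcd92
+ 0xfd32 = 0xcac5
+ 0x961a = 0x60e0
One's complement: ~0x60e0
Checksum = 0x9f1f


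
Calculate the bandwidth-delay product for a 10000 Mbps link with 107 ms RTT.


BDP = bandwidth * RTT
= 10000 Mbps * 107 ms
= 10000 * 1e6 * 107 / 1000 bits
= 1070000000 bits
= 133750000 bytes
= 130615.2344 KB
BDP = 1070000000 bits (133750000 bytes)


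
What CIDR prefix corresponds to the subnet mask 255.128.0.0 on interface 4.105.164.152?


Binary: 11111111.10000000.00000000.00000000
Count leading 1s
Prefix: /9


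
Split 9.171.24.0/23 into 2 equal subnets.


New prefix = 23 + 1 = 24
Each subnet has 256 addresses
  9.171.24.0/24
  9.171.25.0/24
Subnets: 9.171.24.0/24, 9.171.25.0/24


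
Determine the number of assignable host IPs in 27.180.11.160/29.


Host bits = 32 - 29 = 3
Total addresses = 2^3 = 8
Usable = total - 2 (network and broadcast)
Usable hosts: 6


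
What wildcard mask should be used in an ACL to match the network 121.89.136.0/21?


Subnet mask: 255.255.248.0
Wildcard = 255.255.255.255 - subnet mask
255 - 255 = 0
255 - 255 = 0
255 - 248 = 7
255 - 0 = 255
Wildcard: 0.0.7.255


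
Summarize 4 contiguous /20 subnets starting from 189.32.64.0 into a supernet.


Original prefix: /20
Number of subnets: 4 = 2^2
New prefix = 20 - 2 = 18
Supernet: 189.32.64.0/18


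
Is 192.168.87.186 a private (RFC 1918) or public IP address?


RFC 1918 private ranges:
  10.0.0.0/8 (10.0.0.0 - 10.255.255.255)
  172.16.0.0/12 (172.16.0.0 - 172.31.255.255)
  192.168.0.0/16 (192.168.0.0 - 192.168.255.255)
Private (in 192.168.0.0/16)


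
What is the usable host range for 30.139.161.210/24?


Network: 30.139.161.0
Broadcast: 30.139.161.255
First usable = network + 1
Last usable = broadcast - 1
Range: 30.139.161.1 to 30.139.161.254


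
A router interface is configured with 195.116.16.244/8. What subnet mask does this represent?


/8 means 8 network bits, 24 host bits
Binary: 11111111000000000000000000000000
Mask: 255.0.0.0


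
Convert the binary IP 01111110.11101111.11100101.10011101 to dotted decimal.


01111110 = 126
11101111 = 239
11100101 = 229
10011101 = 157
IP: 126.239.229.157


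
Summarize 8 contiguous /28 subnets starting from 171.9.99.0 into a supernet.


Original prefix: /28
Number of subnets: 8 = 2^3
New prefix = 28 - 3 = 25
Supernet: 171.9.99.0/25


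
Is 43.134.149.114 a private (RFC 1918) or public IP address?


RFC 1918 private ranges:
  10.0.0.0/8 (10.0.0.0 - 10.255.255.255)
  172.16.0.0/12 (172.16.0.0 - 172.31.255.255)
  192.168.0.0/16 (192.168.0.0 - 192.168.255.255)
Public (not in any RFC 1918 range)


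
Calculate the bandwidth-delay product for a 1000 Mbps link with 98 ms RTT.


BDP = bandwidth * RTT
= 1000 Mbps * 98 ms
= 1000 * 1e6 * 98 / 1000 bits
= 98000000 bits
= 12250000 bytes
= 11962.8906 KB
BDP = 98000000 bits (12250000 bytes)


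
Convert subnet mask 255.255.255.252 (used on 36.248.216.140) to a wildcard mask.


Subnet mask: 255.255.255.252
Wildcard = 255.255.255.255 - subnet mask
255 - 255 = 0
255 - 255 = 0
255 - 255 = 0
255 - 252 = 3
Wildcard: 0.0.0.3


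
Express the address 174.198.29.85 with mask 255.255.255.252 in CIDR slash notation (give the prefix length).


Binary: 11111111.11111111.11111111.11111100
Count leading 1s
Prefix: /30


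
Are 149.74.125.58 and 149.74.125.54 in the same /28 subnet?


Mask: 255.255.255.240
149.74.125.58 AND mask = 149.74.125.48
149.74.125.54 AND mask = 149.74.125.48
Yes, same subnet (149.74.125.48)


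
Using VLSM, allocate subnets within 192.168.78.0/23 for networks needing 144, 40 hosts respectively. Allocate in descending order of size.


144 hosts -> /24 (254 usable): 192.168.78.0/24
40 hosts -> /26 (62 usable): 192.168.79.0/26
Allocation: 192.168.78.0/24 (144 hosts, 254 usable); 192.168.79.0/26 (40 hosts, 62 usable)


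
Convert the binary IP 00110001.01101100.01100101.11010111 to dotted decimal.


00110001 = 49
01101100 = 108
01100101 = 101
11010111 = 215
IP: 49.108.101.215


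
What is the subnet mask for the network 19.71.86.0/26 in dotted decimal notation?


/26 means 26 network bits, 6 host bits
Binary: 11111111111111111111111111000000
Mask: 255.255.255.192


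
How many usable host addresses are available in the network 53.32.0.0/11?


Host bits = 32 - 11 = 21
Total addresses = 2^21 = 2097152
Usable = total - 2 (network and broadcast)
Usable hosts: 2097150


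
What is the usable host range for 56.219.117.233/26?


Network: 56.219.117.192
Broadcast: 56.219.117.255
First usable = network + 1
Last usable = broadcast - 1
Range: 56.219.117.193 to 56.219.117.254


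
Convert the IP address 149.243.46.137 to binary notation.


149 = 10010101
243 = 11110011
46 = 00101110
137 = 10001001
Binary: 10010101.11110011.00101110.10001001


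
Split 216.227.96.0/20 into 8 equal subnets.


New prefix = 20 + 3 = 23
Each subnet has 512 addresses
  216.227.96.0/23
  216.227.98.0/23
  216.227.100.0/23
  216.227.102.0/23
  216.227.104.0/23
  216.227.106.0/23
  216.227.108.0/23
  216.227.110.0/23
Subnets: 216.227.96.0/23, 216.227.98.0/23, 216.227.100.0/23, 216.227.102.0/23, 216.227.104.0/23, 216.227.106.0/23, 216.227.108.0/23, 216.227.110.0/23


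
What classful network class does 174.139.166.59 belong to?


First octet: 174
Binary: 10101110
10xxxxxx -> Class B (128-191)
Class B, default mask 255.255.0.0 (/16)


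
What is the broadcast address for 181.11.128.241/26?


Network: 181.11.128.192/26
Host bits = 6
Set all host bits to 1:
Broadcast: 181.11.128.255


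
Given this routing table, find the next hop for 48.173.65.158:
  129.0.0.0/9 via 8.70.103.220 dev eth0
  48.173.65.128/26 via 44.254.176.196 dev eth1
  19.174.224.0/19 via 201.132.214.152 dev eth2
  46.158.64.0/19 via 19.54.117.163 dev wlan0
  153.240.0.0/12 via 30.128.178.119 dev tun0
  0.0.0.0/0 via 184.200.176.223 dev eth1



Longest prefix match for 48.173.65.158:
  /9 129.0.0.0: no
  /26 48.173.65.128: MATCH
  /19 19.174.224.0: no
  /19 46.158.64.0: no
  /12 153.240.0.0: no
  /0 0.0.0.0: MATCH
Selected: next-hop 44.254.176.196 via eth1 (matched /26)


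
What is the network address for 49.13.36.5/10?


IP:   00110001.00001101.00100100.00000101
Mask: 11111111.11000000.00000000.00000000
AND operation:
Net:  00110001.00000000.00000000.00000000
Network: 49.0.0.0/10


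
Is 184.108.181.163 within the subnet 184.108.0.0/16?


Subnet network: 184.108.0.0
Test IP AND mask: 184.108.0.0
Yes, 184.108.181.163 is in 184.108.0.0/16


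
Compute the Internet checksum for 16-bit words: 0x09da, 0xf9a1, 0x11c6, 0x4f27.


Sum all words (with carry folding):
+ 0x09da = 0x09da
+ 0xf9a1 = 0x037c
+ 0x11c6 = 0x1542
+ 0x4f27 = 0x6469
One's complement: ~0x6469
Checksum = 0x9b96


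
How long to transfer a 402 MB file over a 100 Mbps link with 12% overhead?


Effective throughput = 100 * (1 - 12/100) = 88 Mbps
File size in Mb = 402 * 8 = 3216 Mb
Time = 3216 / 88
Time = 36.5455 seconds


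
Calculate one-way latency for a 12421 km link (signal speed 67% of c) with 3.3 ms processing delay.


Speed = 0.67 * 3e5 km/s = 201000 km/s
Propagation delay = 12421 / 201000 = 0.0618 s = 61.796 ms
Processing delay = 3.3 ms
Total one-way latency = 65.096 ms


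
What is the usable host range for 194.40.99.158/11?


Network: 194.32.0.0
Broadcast: 194.63.255.255
First usable = network + 1
Last usable = broadcast - 1
Range: 194.32.0.1 to 194.63.255.254


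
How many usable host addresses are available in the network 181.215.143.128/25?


Host bits = 32 - 25 = 7
Total addresses = 2^7 = 128
Usable = total - 2 (network and broadcast)
Usable hosts: 126


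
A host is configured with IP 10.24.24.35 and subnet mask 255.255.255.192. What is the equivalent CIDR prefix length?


Binary: 11111111.11111111.11111111.11000000
Count leading 1s
Prefix: /26


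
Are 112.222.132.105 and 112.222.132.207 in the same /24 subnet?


Mask: 255.255.255.0
112.222.132.105 AND mask = 112.222.132.0
112.222.132.207 AND mask = 112.222.132.0
Yes, same subnet (112.222.132.0)


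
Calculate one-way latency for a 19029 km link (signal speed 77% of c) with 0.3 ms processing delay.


Speed = 0.77 * 3e5 km/s = 231000 km/s
Propagation delay = 19029 / 231000 = 0.0824 s = 82.3766 ms
Processing delay = 0.3 ms
Total one-way latency = 82.6766 ms


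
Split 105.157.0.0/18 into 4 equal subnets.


New prefix = 18 + 2 = 20
Each subnet has 4096 addresses
  105.157.0.0/20
  105.157.16.0/20
  105.157.32.0/20
  105.157.48.0/20
Subnets: 105.157.0.0/20, 105.157.16.0/20, 105.157.32.0/20, 105.157.48.0/20


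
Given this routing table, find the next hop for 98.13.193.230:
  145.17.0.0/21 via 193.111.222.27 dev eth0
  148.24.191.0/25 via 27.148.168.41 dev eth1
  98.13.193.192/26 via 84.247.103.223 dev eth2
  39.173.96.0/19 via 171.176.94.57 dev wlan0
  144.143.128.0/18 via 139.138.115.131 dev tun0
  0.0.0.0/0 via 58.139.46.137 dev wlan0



Longest prefix match for 98.13.193.230:
  /21 145.17.0.0: no
  /25 148.24.191.0: no
  /26 98.13.193.192: MATCH
  /19 39.173.96.0: no
  /18 144.143.128.0: no
  /0 0.0.0.0: MATCH
Selected: next-hop 84.247.103.223 via eth2 (matched /26)


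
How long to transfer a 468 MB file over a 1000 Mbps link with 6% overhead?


Effective throughput = 1000 * (1 - 6/100) = 940 Mbps
File size in Mb = 468 * 8 = 3744 Mb
Time = 3744 / 940
Time = 3.983 seconds


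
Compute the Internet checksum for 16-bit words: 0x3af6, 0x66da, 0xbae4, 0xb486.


Sum all words (with carry folding):
+ 0x3af6 = 0x3af6
+ 0x66da = 0xa1d0
+ 0xbae4 = 0x5cb5
+ 0xb486 = 0x113c
One's complement: ~0x113c
Checksum = 0xeec3


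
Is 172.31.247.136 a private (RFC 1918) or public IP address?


RFC 1918 private ranges:
  10.0.0.0/8 (10.0.0.0 - 10.255.255.255)
  172.16.0.0/12 (172.16.0.0 - 172.31.255.255)
  192.168.0.0/16 (192.168.0.0 - 192.168.255.255)
Private (in 172.16.0.0/12)


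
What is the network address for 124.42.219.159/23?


IP:   01111100.00101010.11011011.10011111
Mask: 11111111.11111111.11111110.00000000
AND operation:
Net:  01111100.00101010.11011010.00000000
Network: 124.42.218.0/23


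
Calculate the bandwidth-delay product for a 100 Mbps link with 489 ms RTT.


BDP = bandwidth * RTT
= 100 Mbps * 489 ms
= 100 * 1e6 * 489 / 1000 bits
= 48900000 bits
= 6112500 bytes
= 5969.2383 KB
BDP = 48900000 bits (6112500 bytes)


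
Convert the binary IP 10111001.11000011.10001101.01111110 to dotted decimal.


10111001 = 185
11000011 = 195
10001101 = 141
01111110 = 126
IP: 185.195.141.126


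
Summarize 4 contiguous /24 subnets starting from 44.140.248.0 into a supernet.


Original prefix: /24
Number of subnets: 4 = 2^2
New prefix = 24 - 2 = 22
Supernet: 44.140.248.0/22


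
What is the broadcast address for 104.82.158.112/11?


Network: 104.64.0.0/11
Host bits = 21
Set all host bits to 1:
Broadcast: 104.95.255.255


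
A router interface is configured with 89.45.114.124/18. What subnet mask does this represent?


/18 means 18 network bits, 14 host bits
Binary: 11111111111111111100000000000000
Mask: 255.255.192.0


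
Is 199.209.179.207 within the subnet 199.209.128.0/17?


Subnet network: 199.209.128.0
Test IP AND mask: 199.209.128.0
Yes, 199.209.179.207 is in 199.209.128.0/17


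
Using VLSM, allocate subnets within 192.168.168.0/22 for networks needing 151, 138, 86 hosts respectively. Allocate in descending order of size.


151 hosts -> /24 (254 usable): 192.168.168.0/24
138 hosts -> /24 (254 usable): 192.168.169.0/24
86 hosts -> /25 (126 usable): 192.168.170.0/25
Allocation: 192.168.168.0/24 (151 hosts, 254 usable); 192.168.169.0/24 (138 hosts, 254 usable); 192.168.170.0/25 (86 hosts, 126 usable)


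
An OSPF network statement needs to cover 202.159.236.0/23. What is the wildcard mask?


Subnet mask: 255.255.254.0
Wildcard = 255.255.255.255 - subnet mask
255 - 255 = 0
255 - 255 = 0
255 - 254 = 1
255 - 0 = 255
Wildcard: 0.0.1.255


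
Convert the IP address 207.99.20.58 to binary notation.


207 = 11001111
99 = 01100011
20 = 00010100
58 = 00111010
Binary: 11001111.01100011.00010100.00111010


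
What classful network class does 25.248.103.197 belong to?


First octet: 25
Binary: 00011001
0xxxxxxx -> Class A (1-126)
Class A, default mask 255.0.0.0 (/8)


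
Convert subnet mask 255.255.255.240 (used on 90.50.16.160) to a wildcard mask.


Subnet mask: 255.255.255.240
Wildcard = 255.255.255.255 - subnet mask
255 - 255 = 0
255 - 255 = 0
255 - 255 = 0
255 - 240 = 15
Wildcard: 0.0.0.15


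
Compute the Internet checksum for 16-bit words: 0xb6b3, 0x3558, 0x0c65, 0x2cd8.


Sum all words (with carry folding):
+ 0xb6b3 = 0xb6b3
+ 0x3558 = 0xec0b
+ 0x0c65 = 0xf870
+ 0x2cd8 = 0x2549
One's complement: ~0x2549
Checksum = 0xdab6


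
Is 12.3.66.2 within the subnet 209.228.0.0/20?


Subnet network: 209.228.0.0
Test IP AND mask: 12.3.64.0
No, 12.3.66.2 is not in 209.228.0.0/20


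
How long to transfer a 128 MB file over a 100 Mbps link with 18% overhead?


Effective throughput = 100 * (1 - 18/100) = 82 Mbps
File size in Mb = 128 * 8 = 1024 Mb
Time = 1024 / 82
Time = 12.4878 seconds


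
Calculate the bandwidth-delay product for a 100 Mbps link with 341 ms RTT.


BDP = bandwidth * RTT
= 100 Mbps * 341 ms
= 100 * 1e6 * 341 / 1000 bits
= 34100000 bits
= 4262500 bytes
= 4162.5977 KB
BDP = 34100000 bits (4262500 bytes)


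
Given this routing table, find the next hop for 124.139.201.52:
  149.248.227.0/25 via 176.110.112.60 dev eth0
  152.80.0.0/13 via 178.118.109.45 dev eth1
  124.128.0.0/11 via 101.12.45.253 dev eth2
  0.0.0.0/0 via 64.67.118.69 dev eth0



Longest prefix match for 124.139.201.52:
  /25 149.248.227.0: no
  /13 152.80.0.0: no
  /11 124.128.0.0: MATCH
  /0 0.0.0.0: MATCH
Selected: next-hop 101.12.45.253 via eth2 (matched /11)


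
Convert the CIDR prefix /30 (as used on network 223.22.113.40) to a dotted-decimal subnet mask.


/30 means 30 network bits, 2 host bits
Binary: 11111111111111111111111111111100
Mask: 255.255.255.252


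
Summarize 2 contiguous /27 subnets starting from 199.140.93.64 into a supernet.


Original prefix: /27
Number of subnets: 2 = 2^1
New prefix = 27 - 1 = 26
Supernet: 199.140.93.64/26


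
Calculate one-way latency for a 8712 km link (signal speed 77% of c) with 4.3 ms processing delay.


Speed = 0.77 * 3e5 km/s = 231000 km/s
Propagation delay = 8712 / 231000 = 0.0377 s = 37.7143 ms
Processing delay = 4.3 ms
Total one-way latency = 42.0143 ms


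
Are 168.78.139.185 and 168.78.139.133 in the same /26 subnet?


Mask: 255.255.255.192
168.78.139.185 AND mask = 168.78.139.128
168.78.139.133 AND mask = 168.78.139.128
Yes, same subnet (168.78.139.128)


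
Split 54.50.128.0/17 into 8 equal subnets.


New prefix = 17 + 3 = 20
Each subnet has 4096 addresses
  54.50.128.0/20
  54.50.144.0/20
  54.50.160.0/20
  54.50.176.0/20
  54.50.192.0/20
  54.50.208.0/20
  54.50.224.0/20
  54.50.240.0/20
Subnets: 54.50.128.0/20, 54.50.144.0/20, 54.50.160.0/20, 54.50.176.0/20, 54.50.192.0/20, 54.50.208.0/20, 54.50.224.0/20, 54.50.240.0/20


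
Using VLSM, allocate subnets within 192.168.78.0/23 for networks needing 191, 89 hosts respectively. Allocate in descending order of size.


191 hosts -> /24 (254 usable): 192.168.78.0/24
89 hosts -> /25 (126 usable): 192.168.79.0/25
Allocation: 192.168.78.0/24 (191 hosts, 254 usable); 192.168.79.0/25 (89 hosts, 126 usable)


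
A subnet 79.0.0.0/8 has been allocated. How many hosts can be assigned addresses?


Host bits = 32 - 8 = 24
Total addresses = 2^24 = 16777216
Usable = total - 2 (network and broadcast)
Usable hosts: 16777214


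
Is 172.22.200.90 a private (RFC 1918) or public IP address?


RFC 1918 private ranges:
  10.0.0.0/8 (10.0.0.0 - 10.255.255.255)
  172.16.0.0/12 (172.16.0.0 - 172.31.255.255)
  192.168.0.0/16 (192.168.0.0 - 192.168.255.255)
Private (in 172.16.0.0/12)


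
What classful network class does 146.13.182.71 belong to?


First octet: 146
Binary: 10010010
10xxxxxx -> Class B (128-191)
Class B, default mask 255.255.0.0 (/16)


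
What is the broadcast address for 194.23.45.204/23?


Network: 194.23.44.0/23
Host bits = 9
Set all host bits to 1:
Broadcast: 194.23.45.255


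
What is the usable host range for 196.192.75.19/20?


Network: 196.192.64.0
Broadcast: 196.192.79.255
First usable = network + 1
Last usable = broadcast - 1
Range: 196.192.64.1 to 196.192.79.254


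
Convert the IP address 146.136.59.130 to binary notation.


146 = 10010010
136 = 10001000
59 = 00111011
130 = 10000010
Binary: 10010010.10001000.00111011.10000010


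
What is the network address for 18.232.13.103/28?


IP:   00010010.11101000.00001101.01100111
Mask: 11111111.11111111.11111111.11110000
AND operation:
Net:  00010010.11101000.00001101.01100000
Network: 18.232.13.96/28


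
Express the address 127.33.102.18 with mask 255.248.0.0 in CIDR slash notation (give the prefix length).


Binary: 11111111.11111000.00000000.00000000
Count leading 1s
Prefix: /13


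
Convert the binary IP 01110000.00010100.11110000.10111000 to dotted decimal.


01110000 = 112
00010100 = 20
11110000 = 240
10111000 = 184
IP: 112.20.240.184


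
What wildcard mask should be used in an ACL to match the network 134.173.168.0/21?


Subnet mask: 255.255.248.0
Wildcard = 255.255.255.255 - subnet mask
255 - 255 = 0
255 - 255 = 0
255 - 248 = 7
255 - 0 = 255
Wildcard: 0.0.7.255


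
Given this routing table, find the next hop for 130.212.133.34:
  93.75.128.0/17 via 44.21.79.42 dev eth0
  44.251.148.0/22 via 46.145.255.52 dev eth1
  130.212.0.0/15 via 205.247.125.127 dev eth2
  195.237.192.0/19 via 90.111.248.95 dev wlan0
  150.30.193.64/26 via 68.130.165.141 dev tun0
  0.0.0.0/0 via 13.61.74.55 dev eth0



Longest prefix match for 130.212.133.34:
  /17 93.75.128.0: no
  /22 44.251.148.0: no
  /15 130.212.0.0: MATCH
  /19 195.237.192.0: no
  /26 150.30.193.64: no
  /0 0.0.0.0: MATCH
Selected: next-hop 205.247.125.127 via eth2 (matched /15)


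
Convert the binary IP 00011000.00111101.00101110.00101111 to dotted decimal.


00011000 = 24
00111101 = 61
00101110 = 46
00101111 = 47
IP: 24.61.46.47


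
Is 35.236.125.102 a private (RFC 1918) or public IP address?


RFC 1918 private ranges:
  10.0.0.0/8 (10.0.0.0 - 10.255.255.255)
  172.16.0.0/12 (172.16.0.0 - 172.31.255.255)
  192.168.0.0/16 (192.168.0.0 - 192.168.255.255)
Public (not in any RFC 1918 range)


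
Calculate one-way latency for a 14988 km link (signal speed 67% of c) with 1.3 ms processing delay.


Speed = 0.67 * 3e5 km/s = 201000 km/s
Propagation delay = 14988 / 201000 = 0.0746 s = 74.5672 ms
Processing delay = 1.3 ms
Total one-way latency = 75.8672 ms


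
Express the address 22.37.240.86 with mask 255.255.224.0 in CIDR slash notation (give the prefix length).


Binary: 11111111.11111111.11100000.00000000
Count leading 1s
Prefix: /19


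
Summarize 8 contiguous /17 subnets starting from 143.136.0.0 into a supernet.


Original prefix: /17
Number of subnets: 8 = 2^3
New prefix = 17 - 3 = 14
Supernet: 143.136.0.0/14


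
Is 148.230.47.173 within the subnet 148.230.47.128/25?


Subnet network: 148.230.47.128
Test IP AND mask: 148.230.47.128
Yes, 148.230.47.173 is in 148.230.47.128/25


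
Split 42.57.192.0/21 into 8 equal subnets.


New prefix = 21 + 3 = 24
Each subnet has 256 addresses
  42.57.192.0/24
  42.57.193.0/24
  42.57.194.0/24
  42.57.195.0/24
  42.57.196.0/24
  42.57.197.0/24
  42.57.198.0/24
  42.57.199.0/24
Subnets: 42.57.192.0/24, 42.57.193.0/24, 42.57.194.0/24, 42.57.195.0/24, 42.57.196.0/24, 42.57.197.0/24, 42.57.198.0/24, 42.57.199.0/24


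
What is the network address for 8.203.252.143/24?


IP:   00001000.11001011.11111100.10001111
Mask: 11111111.11111111.11111111.00000000
AND operation:
Net:  00001000.11001011.11111100.00000000
Network: 8.203.252.0/24


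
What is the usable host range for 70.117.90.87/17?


Network: 70.117.0.0
Broadcast: 70.117.127.255
First usable = network + 1
Last usable = broadcast - 1
Range: 70.117.0.1 to 70.117.127.254


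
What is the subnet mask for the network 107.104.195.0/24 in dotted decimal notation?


/24 means 24 network bits, 8 host bits
Binary: 11111111111111111111111100000000
Mask: 255.255.255.0


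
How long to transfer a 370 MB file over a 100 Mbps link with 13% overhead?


Effective throughput = 100 * (1 - 13/100) = 87 Mbps
File size in Mb = 370 * 8 = 2960 Mb
Time = 2960 / 87
Time = 34.023 seconds


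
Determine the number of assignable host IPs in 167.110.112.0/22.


Host bits = 32 - 22 = 10
Total addresses = 2^10 = 1024
Usable = total - 2 (network and broadcast)
Usable hosts: 1022


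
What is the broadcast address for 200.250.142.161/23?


Network: 200.250.142.0/23
Host bits = 9
Set all host bits to 1:
Broadcast: 200.250.143.255


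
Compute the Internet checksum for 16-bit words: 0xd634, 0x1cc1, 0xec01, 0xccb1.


Sum all words (with carry folding):
+ 0xd634 = 0xd634
+ 0x1cc1 = 0xf2f5
+ 0xec01 = 0xdef7
+ 0xccb1 = 0xaba9
One's complement: ~0xaba9
Checksum = 0x5456


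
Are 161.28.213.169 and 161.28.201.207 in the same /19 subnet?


Mask: 255.255.224.0
161.28.213.169 AND mask = 161.28.192.0
161.28.201.207 AND mask = 161.28.192.0
Yes, same subnet (161.28.192.0)


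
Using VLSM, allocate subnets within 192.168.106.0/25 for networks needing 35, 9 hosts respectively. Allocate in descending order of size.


35 hosts -> /26 (62 usable): 192.168.106.0/26
9 hosts -> /28 (14 usable): 192.168.106.64/28
Allocation: 192.168.106.0/26 (35 hosts, 62 usable); 192.168.106.64/28 (9 hosts, 14 usable)


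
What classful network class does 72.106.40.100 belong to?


First octet: 72
Binary: 01001000
0xxxxxxx -> Class A (1-126)
Class A, default mask 255.0.0.0 (/8)


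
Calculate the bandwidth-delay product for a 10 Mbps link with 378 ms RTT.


BDP = bandwidth * RTT
= 10 Mbps * 378 ms
= 10 * 1e6 * 378 / 1000 bits
= 3780000 bits
= 472500 bytes
= 461.4258 KB
BDP = 3780000 bits (472500 bytes)


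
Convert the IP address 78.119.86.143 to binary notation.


78 = 01001110
119 = 01110111
86 = 01010110
143 = 10001111
Binary: 01001110.01110111.01010110.10001111


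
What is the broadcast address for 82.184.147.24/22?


Network: 82.184.144.0/22
Host bits = 10
Set all host bits to 1:
Broadcast: 82.184.147.255


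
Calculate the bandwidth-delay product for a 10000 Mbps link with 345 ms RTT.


BDP = bandwidth * RTT
= 10000 Mbps * 345 ms
= 10000 * 1e6 * 345 / 1000 bits
= 3450000000 bits
= 431250000 bytes
= 421142.5781 KB
BDP = 3450000000 bits (431250000 bytes)


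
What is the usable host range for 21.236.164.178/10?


Network: 21.192.0.0
Broadcast: 21.255.255.255
First usable = network + 1
Last usable = broadcast - 1
Range: 21.192.0.1 to 21.255.255.254


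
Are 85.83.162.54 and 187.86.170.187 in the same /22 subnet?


Mask: 255.255.252.0
85.83.162.54 AND mask = 85.83.160.0
187.86.170.187 AND mask = 187.86.168.0
No, different subnets (85.83.160.0 vs 187.86.168.0)


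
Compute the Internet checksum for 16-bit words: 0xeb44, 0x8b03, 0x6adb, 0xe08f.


Sum all words (with carry folding):
+ 0xeb44 = 0xeb44
+ 0x8b03 = 0x7648
+ 0x6adb = 0xe123
+ 0xe08f = 0xc1b3
One's complement: ~0xc1b3
Checksum = 0x3e4c


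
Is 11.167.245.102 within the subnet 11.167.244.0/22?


Subnet network: 11.167.244.0
Test IP AND mask: 11.167.244.0
Yes, 11.167.245.102 is in 11.167.244.0/22


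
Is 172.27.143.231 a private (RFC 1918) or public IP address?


RFC 1918 private ranges:
  10.0.0.0/8 (10.0.0.0 - 10.255.255.255)
  172.16.0.0/12 (172.16.0.0 - 172.31.255.255)
  192.168.0.0/16 (192.168.0.0 - 192.168.255.255)
Private (in 172.16.0.0/12)


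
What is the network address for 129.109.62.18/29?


IP:   10000001.01101101.00111110.00010010
Mask: 11111111.11111111.11111111.11111000
AND operation:
Net:  10000001.01101101.00111110.00010000
Network: 129.109.62.16/29


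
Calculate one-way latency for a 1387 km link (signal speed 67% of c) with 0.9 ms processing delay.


Speed = 0.67 * 3e5 km/s = 201000 km/s
Propagation delay = 1387 / 201000 = 0.0069 s = 6.9005 ms
Processing delay = 0.9 ms
Total one-way latency = 7.8005 ms


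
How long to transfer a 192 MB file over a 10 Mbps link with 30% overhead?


Effective throughput = 10 * (1 - 30/100) = 7 Mbps
File size in Mb = 192 * 8 = 1536 Mb
Time = 1536 / 7
Time = 219.4286 seconds


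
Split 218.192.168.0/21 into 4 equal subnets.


New prefix = 21 + 2 = 23
Each subnet has 512 addresses
  218.192.168.0/23
  218.192.170.0/23
  218.192.172.0/23
  218.192.174.0/23
Subnets: 218.192.168.0/23, 218.192.170.0/23, 218.192.172.0/23, 218.192.174.0/23


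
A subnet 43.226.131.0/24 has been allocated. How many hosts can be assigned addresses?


Host bits = 32 - 24 = 8
Total addresses = 2^8 = 256
Usable = total - 2 (network and broadcast)
Usable hosts: 254


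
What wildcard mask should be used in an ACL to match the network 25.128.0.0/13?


Subnet mask: 255.248.0.0
Wildcard = 255.255.255.255 - subnet mask
255 - 255 = 0
255 - 248 = 7
255 - 0 = 255
255 - 0 = 255
Wildcard: 0.7.255.255


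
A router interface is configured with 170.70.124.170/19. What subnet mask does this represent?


/19 means 19 network bits, 13 host bits
Binary: 11111111111111111110000000000000
Mask: 255.255.224.0


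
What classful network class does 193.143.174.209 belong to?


First octet: 193
Binary: 11000001
110xxxxx -> Class C (192-223)
Class C, default mask 255.255.255.0 (/24)


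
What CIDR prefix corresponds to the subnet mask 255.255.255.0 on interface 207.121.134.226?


Binary: 11111111.11111111.11111111.00000000
Count leading 1s
Prefix: /24


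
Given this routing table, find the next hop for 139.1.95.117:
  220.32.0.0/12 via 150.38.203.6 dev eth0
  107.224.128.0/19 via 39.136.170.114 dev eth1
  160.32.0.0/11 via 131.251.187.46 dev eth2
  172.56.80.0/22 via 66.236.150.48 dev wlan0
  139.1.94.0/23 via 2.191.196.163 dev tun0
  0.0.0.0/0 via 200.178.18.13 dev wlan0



Longest prefix match for 139.1.95.117:
  /12 220.32.0.0: no
  /19 107.224.128.0: no
  /11 160.32.0.0: no
  /22 172.56.80.0: no
  /23 139.1.94.0: MATCH
  /0 0.0.0.0: MATCH
Selected: next-hop 2.191.196.163 via tun0 (matched /23)


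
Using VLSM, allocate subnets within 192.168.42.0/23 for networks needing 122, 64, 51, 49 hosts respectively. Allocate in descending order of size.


122 hosts -> /25 (126 usable): 192.168.42.0/25
64 hosts -> /25 (126 usable): 192.168.42.128/25
51 hosts -> /26 (62 usable): 192.168.43.0/26
49 hosts -> /26 (62 usable): 192.168.43.64/26
Allocation: 192.168.42.0/25 (122 hosts, 126 usable); 192.168.42.128/25 (64 hosts, 126 usable); 192.168.43.0/26 (51 hosts, 62 usable); 192.168.43.64/26 (49 hosts, 62 usable)


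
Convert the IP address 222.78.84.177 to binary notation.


222 = 11011110
78 = 01001110
84 = 01010100
177 = 10110001
Binary: 11011110.01001110.01010100.10110001


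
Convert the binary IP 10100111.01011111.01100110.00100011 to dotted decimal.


10100111 = 167
01011111 = 95
01100110 = 102
00100011 = 35
IP: 167.95.102.35


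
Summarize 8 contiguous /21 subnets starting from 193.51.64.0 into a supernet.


Original prefix: /21
Number of subnets: 8 = 2^3
New prefix = 21 - 3 = 18
Supernet: 193.51.64.0/18


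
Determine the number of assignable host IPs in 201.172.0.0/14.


Host bits = 32 - 14 = 18
Total addresses = 2^18 = 262144
Usable = total - 2 (network and broadcast)
Usable hosts: 262142


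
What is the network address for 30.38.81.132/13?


IP:   00011110.00100110.01010001.10000100
Mask: 11111111.11111000.00000000.00000000
AND operation:
Net:  00011110.00100000.00000000.00000000
Network: 30.32.0.0/13


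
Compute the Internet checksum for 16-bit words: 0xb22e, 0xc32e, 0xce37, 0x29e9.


Sum all words (with carry folding):
+ 0xb22e = 0xb22e
+ 0xc32e = 0x755d
+ 0xce37 = 0x4395
+ 0x29e9 = 0x6d7e
One's complement: ~0x6d7e
Checksum = 0x9281


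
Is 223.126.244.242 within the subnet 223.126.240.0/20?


Subnet network: 223.126.240.0
Test IP AND mask: 223.126.240.0
Yes, 223.126.244.242 is in 223.126.240.0/20


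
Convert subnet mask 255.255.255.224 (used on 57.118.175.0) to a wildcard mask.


Subnet mask: 255.255.255.224
Wildcard = 255.255.255.255 - subnet mask
255 - 255 = 0
255 - 255 = 0
255 - 255 = 0
255 - 224 = 31
Wildcard: 0.0.0.31


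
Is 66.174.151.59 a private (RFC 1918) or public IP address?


RFC 1918 private ranges:
  10.0.0.0/8 (10.0.0.0 - 10.255.255.255)
  172.16.0.0/12 (172.16.0.0 - 172.31.255.255)
  192.168.0.0/16 (192.168.0.0 - 192.168.255.255)
Public (not in any RFC 1918 range)


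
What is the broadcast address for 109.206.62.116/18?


Network: 109.206.0.0/18
Host bits = 14
Set all host bits to 1:
Broadcast: 109.206.63.255


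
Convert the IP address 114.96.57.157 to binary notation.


114 = 01110010
96 = 01100000
57 = 00111001
157 = 10011101
Binary: 01110010.01100000.00111001.10011101


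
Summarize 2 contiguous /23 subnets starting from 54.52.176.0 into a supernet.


Original prefix: /23
Number of subnets: 2 = 2^1
New prefix = 23 - 1 = 22
Supernet: 54.52.176.0/22


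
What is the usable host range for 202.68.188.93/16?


Network: 202.68.0.0
Broadcast: 202.68.255.255
First usable = network + 1
Last usable = broadcast - 1
Range: 202.68.0.1 to 202.68.255.254


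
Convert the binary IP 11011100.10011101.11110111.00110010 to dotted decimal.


11011100 = 220
10011101 = 157
11110111 = 247
00110010 = 50
IP: 220.157.247.50


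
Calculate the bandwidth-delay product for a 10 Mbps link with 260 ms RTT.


BDP = bandwidth * RTT
= 10 Mbps * 260 ms
= 10 * 1e6 * 260 / 1000 bits
= 2600000 bits
= 325000 bytes
= 317.3828 KB
BDP = 2600000 bits (325000 bytes)


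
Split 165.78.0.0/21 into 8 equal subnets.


New prefix = 21 + 3 = 24
Each subnet has 256 addresses
  165.78.0.0/24
  165.78.1.0/24
  165.78.2.0/24
  165.78.3.0/24
  165.78.4.0/24
  165.78.5.0/24
  165.78.6.0/24
  165.78.7.0/24
Subnets: 165.78.0.0/24, 165.78.1.0/24, 165.78.2.0/24, 165.78.3.0/24, 165.78.4.0/24, 165.78.5.0/24, 165.78.6.0/24, 165.78.7.0/24


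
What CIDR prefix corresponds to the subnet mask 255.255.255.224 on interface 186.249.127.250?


Binary: 11111111.11111111.11111111.11100000
Count leading 1s
Prefix: /27


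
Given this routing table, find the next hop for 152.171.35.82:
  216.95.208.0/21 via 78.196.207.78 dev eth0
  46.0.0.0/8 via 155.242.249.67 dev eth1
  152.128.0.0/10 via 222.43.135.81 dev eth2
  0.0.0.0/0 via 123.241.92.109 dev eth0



Longest prefix match for 152.171.35.82:
  /21 216.95.208.0: no
  /8 46.0.0.0: no
  /10 152.128.0.0: MATCH
  /0 0.0.0.0: MATCH
Selected: next-hop 222.43.135.81 via eth2 (matched /10)


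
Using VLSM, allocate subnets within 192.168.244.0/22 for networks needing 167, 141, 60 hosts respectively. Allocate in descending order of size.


167 hosts -> /24 (254 usable): 192.168.244.0/24
141 hosts -> /24 (254 usable): 192.168.245.0/24
60 hosts -> /26 (62 usable): 192.168.246.0/26
Allocation: 192.168.244.0/24 (167 hosts, 254 usable); 192.168.245.0/24 (141 hosts, 254 usable); 192.168.246.0/26 (60 hosts, 62 usable)


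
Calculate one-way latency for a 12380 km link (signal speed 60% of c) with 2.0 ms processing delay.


Speed = 0.6 * 3e5 km/s = 180000 km/s
Propagation delay = 12380 / 180000 = 0.0688 s = 68.7778 ms
Processing delay = 2.0 ms
Total one-way latency = 70.7778 ms


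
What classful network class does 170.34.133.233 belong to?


First octet: 170
Binary: 10101010
10xxxxxx -> Class B (128-191)
Class B, default mask 255.255.0.0 (/16)


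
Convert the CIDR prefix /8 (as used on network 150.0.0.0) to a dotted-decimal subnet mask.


/8 means 8 network bits, 24 host bits
Binary: 11111111000000000000000000000000
Mask: 255.0.0.0


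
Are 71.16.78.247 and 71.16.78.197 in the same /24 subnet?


Mask: 255.255.255.0
71.16.78.247 AND mask = 71.16.78.0
71.16.78.197 AND mask = 71.16.78.0
Yes, same subnet (71.16.78.0)


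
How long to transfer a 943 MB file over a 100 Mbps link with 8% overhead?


Effective throughput = 100 * (1 - 8/100) = 92 Mbps
File size in Mb = 943 * 8 = 7544 Mb
Time = 7544 / 92
Time = 82 seconds


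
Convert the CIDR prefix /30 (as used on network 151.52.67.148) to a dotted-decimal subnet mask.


/30 means 30 network bits, 2 host bits
Binary: 11111111111111111111111111111100
Mask: 255.255.255.252


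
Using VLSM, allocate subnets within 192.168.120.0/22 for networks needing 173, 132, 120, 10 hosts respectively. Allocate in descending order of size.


173 hosts -> /24 (254 usable): 192.168.120.0/24
132 hosts -> /24 (254 usable): 192.168.121.0/24
120 hosts -> /25 (126 usable): 192.168.122.0/25
10 hosts -> /28 (14 usable): 192.168.122.128/28
Allocation: 192.168.120.0/24 (173 hosts, 254 usable); 192.168.121.0/24 (132 hosts, 254 usable); 192.168.122.0/25 (120 hosts, 126 usable); 192.168.122.128/28 (10 hosts, 14 usable)


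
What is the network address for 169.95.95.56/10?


IP:   10101001.01011111.01011111.00111000
Mask: 11111111.11000000.00000000.00000000
AND operation:
Net:  10101001.01000000.00000000.00000000
Network: 169.64.0.0/10


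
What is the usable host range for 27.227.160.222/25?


Network: 27.227.160.128
Broadcast: 27.227.160.255
First usable = network + 1
Last usable = broadcast - 1
Range: 27.227.160.129 to 27.227.160.254


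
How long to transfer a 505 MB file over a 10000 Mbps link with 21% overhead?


Effective throughput = 10000 * (1 - 21/100) = 7900 Mbps
File size in Mb = 505 * 8 = 4040 Mb
Time = 4040 / 7900
Time = 0.5114 seconds


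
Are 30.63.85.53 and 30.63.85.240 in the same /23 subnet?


Mask: 255.255.254.0
30.63.85.53 AND mask = 30.63.84.0
30.63.85.240 AND mask = 30.63.84.0
Yes, same subnet (30.63.84.0)


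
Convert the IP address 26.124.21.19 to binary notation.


26 = 00011010
124 = 01111100
21 = 00010101
19 = 00010011
Binary: 00011010.01111100.00010101.00010011


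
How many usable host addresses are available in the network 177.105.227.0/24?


Host bits = 32 - 24 = 8
Total addresses = 2^8 = 256
Usable = total - 2 (network and broadcast)
Usable hosts: 254


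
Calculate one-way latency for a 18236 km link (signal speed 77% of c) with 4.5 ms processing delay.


Speed = 0.77 * 3e5 km/s = 231000 km/s
Propagation delay = 18236 / 231000 = 0.0789 s = 78.9437 ms
Processing delay = 4.5 ms
Total one-way latency = 83.4437 ms


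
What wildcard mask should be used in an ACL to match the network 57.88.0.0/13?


Subnet mask: 255.248.0.0
Wildcard = 255.255.255.255 - subnet mask
255 - 255 = 0
255 - 248 = 7
255 - 0 = 255
255 - 0 = 255
Wildcard: 0.7.255.255


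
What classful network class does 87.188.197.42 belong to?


First octet: 87
Binary: 01010111
0xxxxxxx -> Class A (1-126)
Class A, default mask 255.0.0.0 (/8)


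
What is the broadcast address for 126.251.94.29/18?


Network: 126.251.64.0/18
Host bits = 14
Set all host bits to 1:
Broadcast: 126.251.127.255


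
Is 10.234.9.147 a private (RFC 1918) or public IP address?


RFC 1918 private ranges:
  10.0.0.0/8 (10.0.0.0 - 10.255.255.255)
  172.16.0.0/12 (172.16.0.0 - 172.31.255.255)
  192.168.0.0/16 (192.168.0.0 - 192.168.255.255)
Private (in 10.0.0.0/8)


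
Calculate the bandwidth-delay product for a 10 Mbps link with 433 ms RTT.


BDP = bandwidth * RTT
= 10 Mbps * 433 ms
= 10 * 1e6 * 433 / 1000 bits
= 4330000 bits
= 541250 bytes
= 528.5645 KB
BDP = 4330000 bits (541250 bytes)


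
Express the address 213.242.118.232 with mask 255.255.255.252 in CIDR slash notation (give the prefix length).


Binary: 11111111.11111111.11111111.11111100
Count leading 1s
Prefix: /30
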